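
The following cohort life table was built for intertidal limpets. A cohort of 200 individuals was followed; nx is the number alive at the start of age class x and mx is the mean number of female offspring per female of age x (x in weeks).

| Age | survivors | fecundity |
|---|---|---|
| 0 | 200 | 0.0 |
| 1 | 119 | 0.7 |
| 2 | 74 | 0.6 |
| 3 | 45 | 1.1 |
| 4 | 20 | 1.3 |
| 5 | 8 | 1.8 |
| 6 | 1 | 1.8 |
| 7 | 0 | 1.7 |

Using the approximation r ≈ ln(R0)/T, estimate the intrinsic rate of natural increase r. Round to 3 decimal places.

lx = nx/n0 = nx/200: 1, 0.595, 0.37, 0.225, 0.1, 0.04, 0.005, 0
R0 = Σ lx·mx = 0 + 0.4165 + 0.222 + 0.2475 + 0.13 + 0.072 + 0.009 + 0 = 1.097
Σ x·lx·mx = 2.537; T = 2.537/1.097 = 2.31267…
r ≈ ln(R0)/T = ln(1.097)/2.31267… = 0.04003… → 0.040

0.040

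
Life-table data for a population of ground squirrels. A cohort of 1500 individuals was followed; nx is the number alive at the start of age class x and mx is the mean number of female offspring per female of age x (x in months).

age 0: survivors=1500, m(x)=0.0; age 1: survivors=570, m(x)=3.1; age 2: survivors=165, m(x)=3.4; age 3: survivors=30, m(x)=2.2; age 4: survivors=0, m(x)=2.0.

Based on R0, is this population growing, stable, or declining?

growing

lx = nx/n0 = nx/1500: 1, 0.38, 0.11, 0.02, 0
R0 = Σ lx·mx = 0 + 1.178 + 0.374 + 0.044 + 0 = 1.596
R0 > 1, so the population is growing.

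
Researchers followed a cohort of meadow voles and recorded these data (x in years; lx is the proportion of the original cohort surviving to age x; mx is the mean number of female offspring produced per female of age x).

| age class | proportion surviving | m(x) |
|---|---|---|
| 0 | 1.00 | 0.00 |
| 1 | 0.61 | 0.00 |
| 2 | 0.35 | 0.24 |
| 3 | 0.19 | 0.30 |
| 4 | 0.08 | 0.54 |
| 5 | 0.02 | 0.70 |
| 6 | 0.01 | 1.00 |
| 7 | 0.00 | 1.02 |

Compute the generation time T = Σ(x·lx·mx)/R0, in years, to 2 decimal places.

3.08

lx·mx: 0, 0, 0.084, 0.057, 0.0432, 0.014, 0.01, 0 → R0 = 0.2082
x·lx·mx: 0, 0, 0.168, 0.171, 0.1728, 0.07, 0.06, 0 → Σ = 0.6418
T = 0.6418 / 0.2082 = 3.082613… → 3.08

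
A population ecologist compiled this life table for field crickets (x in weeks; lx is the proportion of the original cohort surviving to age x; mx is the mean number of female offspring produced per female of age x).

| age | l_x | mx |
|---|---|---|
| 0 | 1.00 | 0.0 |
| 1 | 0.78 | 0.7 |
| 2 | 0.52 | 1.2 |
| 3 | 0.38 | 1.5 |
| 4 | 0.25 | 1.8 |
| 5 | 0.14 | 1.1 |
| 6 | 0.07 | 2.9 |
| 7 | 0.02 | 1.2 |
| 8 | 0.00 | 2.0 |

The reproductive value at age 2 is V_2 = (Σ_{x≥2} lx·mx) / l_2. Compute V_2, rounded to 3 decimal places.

3.894

lx·mx for x ≥ 2: 0.624, 0.57, 0.45, 0.154, 0.203, 0.024, 0 → sum = 2.025
V_2 = 2.025 / l_2 = 2.025 / 0.52 = 3.894231… → 3.894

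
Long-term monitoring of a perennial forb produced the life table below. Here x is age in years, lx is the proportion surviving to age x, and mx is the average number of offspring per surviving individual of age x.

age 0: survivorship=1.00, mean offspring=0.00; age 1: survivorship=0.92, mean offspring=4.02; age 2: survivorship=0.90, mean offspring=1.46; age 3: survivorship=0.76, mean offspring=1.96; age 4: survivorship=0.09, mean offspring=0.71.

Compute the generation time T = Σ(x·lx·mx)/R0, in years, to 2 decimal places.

lx·mx: 0, 3.6984, 1.314, 1.4896, 0.0639 → R0 = 6.5659
x·lx·mx: 0, 3.6984, 2.628, 4.4688, 0.2556 → Σ = 11.0508
T = 11.0508 / 6.5659 = 1.683059… → 1.68

1.68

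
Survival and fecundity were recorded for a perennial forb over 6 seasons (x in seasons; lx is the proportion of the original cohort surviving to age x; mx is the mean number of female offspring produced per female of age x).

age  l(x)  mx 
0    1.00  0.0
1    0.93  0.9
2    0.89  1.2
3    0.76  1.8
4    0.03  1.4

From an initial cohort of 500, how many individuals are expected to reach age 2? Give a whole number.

Expected survivors = N0 · l_2 = 500 × 0.89 = 445 → 445

445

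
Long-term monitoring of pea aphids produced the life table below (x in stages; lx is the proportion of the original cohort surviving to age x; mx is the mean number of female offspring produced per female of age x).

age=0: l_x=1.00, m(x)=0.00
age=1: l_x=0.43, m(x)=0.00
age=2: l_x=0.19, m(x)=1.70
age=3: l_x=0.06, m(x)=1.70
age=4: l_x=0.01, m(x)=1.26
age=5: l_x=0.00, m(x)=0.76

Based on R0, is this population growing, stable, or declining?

declining

R0 = Σ lx·mx = 0 + 0 + 0.323 + 0.102 + 0.0126 + 0 = 0.4376
R0 < 1, so the population is declining.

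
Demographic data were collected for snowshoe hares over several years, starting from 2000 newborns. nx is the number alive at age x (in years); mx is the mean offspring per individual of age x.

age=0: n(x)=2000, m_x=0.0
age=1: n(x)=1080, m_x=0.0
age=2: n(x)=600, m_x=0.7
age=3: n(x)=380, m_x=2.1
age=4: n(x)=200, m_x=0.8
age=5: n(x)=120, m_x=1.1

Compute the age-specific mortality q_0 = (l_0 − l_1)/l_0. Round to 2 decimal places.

lx = nx/n0 = nx/2000: 1, 0.54, 0.3, 0.19, 0.1, 0.06
q_0 = (l_0 − l_1) / l_0 = (1 − 0.54) / 1
     = 0.46 / 1 = 0.46 → 0.46

0.46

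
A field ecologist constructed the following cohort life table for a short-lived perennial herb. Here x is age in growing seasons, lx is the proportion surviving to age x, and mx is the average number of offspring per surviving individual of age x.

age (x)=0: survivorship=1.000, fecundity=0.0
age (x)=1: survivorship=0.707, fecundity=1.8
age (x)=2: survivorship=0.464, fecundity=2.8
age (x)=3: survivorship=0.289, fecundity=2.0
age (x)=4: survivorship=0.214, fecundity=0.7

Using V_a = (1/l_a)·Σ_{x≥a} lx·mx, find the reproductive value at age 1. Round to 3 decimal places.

lx·mx for x ≥ 1: 1.2726, 1.2992, 0.578, 0.1498 → sum = 3.2996
V_1 = 3.2996 / l_1 = 3.2996 / 0.707 = 4.667044… → 4.667

4.667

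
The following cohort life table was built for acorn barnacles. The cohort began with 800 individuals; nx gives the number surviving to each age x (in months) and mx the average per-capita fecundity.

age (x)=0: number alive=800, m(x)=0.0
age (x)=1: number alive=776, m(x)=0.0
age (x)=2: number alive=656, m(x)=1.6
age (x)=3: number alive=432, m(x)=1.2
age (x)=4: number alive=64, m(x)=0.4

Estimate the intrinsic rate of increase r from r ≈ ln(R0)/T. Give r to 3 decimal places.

lx = nx/n0 = nx/800: 1, 0.97, 0.82, 0.54, 0.08
R0 = Σ lx·mx = 0 + 0 + 1.312 + 0.648 + 0.032 = 1.992
Σ x·lx·mx = 4.696; T = 4.696/1.992 = 2.35743…
r ≈ ln(R0)/T = ln(1.992)/2.35743… = 0.29233… → 0.292

0.292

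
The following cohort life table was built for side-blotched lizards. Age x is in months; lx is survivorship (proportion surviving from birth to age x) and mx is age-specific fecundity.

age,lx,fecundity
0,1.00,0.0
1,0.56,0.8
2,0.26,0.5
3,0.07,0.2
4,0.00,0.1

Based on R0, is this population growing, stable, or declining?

declining

R0 = Σ lx·mx = 0 + 0.448 + 0.13 + 0.014 + 0 = 0.592
R0 < 1, so the population is declining.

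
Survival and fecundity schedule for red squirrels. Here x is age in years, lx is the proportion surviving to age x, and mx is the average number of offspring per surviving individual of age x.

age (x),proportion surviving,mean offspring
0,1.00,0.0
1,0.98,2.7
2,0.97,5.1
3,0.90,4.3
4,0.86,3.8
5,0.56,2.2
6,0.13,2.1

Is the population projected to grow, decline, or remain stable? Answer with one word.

growing

R0 = Σ lx·mx = 0 + 2.646 + 4.947 + 3.87 + 3.268 + 1.232 + 0.273 = 16.236
R0 > 1, so the population is growing.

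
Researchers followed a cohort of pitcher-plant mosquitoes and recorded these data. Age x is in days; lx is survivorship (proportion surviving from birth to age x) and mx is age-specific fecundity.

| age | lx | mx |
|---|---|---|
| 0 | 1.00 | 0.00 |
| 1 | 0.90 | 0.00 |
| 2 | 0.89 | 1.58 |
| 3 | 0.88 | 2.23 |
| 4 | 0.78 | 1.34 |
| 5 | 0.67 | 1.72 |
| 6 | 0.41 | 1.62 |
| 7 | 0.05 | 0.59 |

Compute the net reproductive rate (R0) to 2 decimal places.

lx·mx by age: 0, 0, 1.4062, 1.9624, 1.0452, 1.1524, 0.6642, 0.0295
R0 = Σ lx·mx = 6.2599 → 6.26

6.26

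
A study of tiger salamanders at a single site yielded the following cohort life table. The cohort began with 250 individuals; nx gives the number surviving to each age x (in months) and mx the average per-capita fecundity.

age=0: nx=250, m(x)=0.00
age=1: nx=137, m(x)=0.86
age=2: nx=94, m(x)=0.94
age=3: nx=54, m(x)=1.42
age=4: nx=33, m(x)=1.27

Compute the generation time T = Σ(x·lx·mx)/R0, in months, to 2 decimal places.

2.13

lx = nx/n0 = nx/250: 1, 0.548, 0.376, 0.216, 0.132
lx·mx: 0, 0.47128, 0.35344, 0.30672, 0.16764 → R0 = 1.29908
x·lx·mx: 0, 0.47128, 0.70688, 0.92016, 0.67056 → Σ = 2.76888
T = 2.76888 / 1.29908 = 2.131416… → 2.13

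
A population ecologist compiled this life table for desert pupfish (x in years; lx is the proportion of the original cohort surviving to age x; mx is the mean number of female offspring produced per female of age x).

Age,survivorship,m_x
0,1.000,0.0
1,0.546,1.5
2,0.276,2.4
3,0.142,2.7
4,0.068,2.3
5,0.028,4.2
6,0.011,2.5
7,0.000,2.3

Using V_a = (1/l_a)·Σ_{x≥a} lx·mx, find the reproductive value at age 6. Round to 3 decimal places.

lx·mx for x ≥ 6: 0.0275, 0 → sum = 0.0275
V_6 = 0.0275 / l_6 = 0.0275 / 0.011 = 2.5 → 2.500

2.500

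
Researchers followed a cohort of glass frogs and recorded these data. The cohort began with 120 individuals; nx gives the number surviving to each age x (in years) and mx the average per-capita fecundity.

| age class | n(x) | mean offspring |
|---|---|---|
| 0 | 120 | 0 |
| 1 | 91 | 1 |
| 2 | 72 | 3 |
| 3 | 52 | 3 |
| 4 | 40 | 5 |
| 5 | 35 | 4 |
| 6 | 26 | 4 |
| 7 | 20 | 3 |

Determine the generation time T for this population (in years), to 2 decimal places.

3.66

lx = nx/n0 = nx/120: 1, 0.75833…, 0.6, 0.43333…, 0.33333…, 0.29167…, 0.21667…, 0.16667…
lx·mx: 0, 0.758333…, 1.8, 1.3…, 1.666667…, 1.166667…, 0.866667…, 0.5… → R0 = 8.058333…
x·lx·mx: 0, 0.758333…, 3.6, 3.9…, 6.666667…, 5.833333…, 5.2…, 3.5… → Σ = 29.458333…
T = 29.458333… / 8.058333… = 3.655636… → 3.66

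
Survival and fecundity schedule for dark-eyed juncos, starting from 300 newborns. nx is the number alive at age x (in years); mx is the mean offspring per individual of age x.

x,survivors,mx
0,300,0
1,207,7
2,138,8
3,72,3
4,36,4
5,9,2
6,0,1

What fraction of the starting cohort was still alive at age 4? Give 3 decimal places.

0.120

l_4 = n_4/n_0 = 36/300 = 0.12 → 0.120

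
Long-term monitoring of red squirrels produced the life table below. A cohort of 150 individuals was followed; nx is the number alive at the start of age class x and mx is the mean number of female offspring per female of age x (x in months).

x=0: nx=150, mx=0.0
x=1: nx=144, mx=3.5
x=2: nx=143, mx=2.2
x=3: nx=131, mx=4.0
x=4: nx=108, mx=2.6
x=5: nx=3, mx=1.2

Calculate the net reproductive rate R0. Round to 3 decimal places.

lx = nx/n0 = nx/150: 1, 0.96, 0.95333…, 0.87333…, 0.72, 0.02
lx·mx by age: 0, 3.36, 2.097333…, 3.493333…, 1.872, 0.024
R0 = Σ lx·mx = 10.846667… → 10.847

10.847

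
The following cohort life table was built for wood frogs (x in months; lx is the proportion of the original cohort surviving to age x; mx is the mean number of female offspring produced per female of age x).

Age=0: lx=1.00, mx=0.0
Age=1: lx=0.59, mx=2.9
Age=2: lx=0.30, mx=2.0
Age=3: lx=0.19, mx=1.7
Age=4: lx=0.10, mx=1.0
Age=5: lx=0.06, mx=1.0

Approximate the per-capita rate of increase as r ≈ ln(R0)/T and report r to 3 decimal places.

0.627

R0 = Σ lx·mx = 0 + 1.711 + 0.6 + 0.323 + 0.1 + 0.06 = 2.794
Σ x·lx·mx = 4.58; T = 4.58/2.794 = 1.63923…
r ≈ ln(R0)/T = ln(2.794)/1.63923… = 0.6268… → 0.627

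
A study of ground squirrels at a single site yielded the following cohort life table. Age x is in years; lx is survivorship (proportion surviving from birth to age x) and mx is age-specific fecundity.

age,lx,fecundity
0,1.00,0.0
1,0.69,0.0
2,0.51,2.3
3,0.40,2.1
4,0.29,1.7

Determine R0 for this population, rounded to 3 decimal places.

2.506

lx·mx by age: 0, 0, 1.173, 0.84, 0.493
R0 = Σ lx·mx = 2.506 → 2.506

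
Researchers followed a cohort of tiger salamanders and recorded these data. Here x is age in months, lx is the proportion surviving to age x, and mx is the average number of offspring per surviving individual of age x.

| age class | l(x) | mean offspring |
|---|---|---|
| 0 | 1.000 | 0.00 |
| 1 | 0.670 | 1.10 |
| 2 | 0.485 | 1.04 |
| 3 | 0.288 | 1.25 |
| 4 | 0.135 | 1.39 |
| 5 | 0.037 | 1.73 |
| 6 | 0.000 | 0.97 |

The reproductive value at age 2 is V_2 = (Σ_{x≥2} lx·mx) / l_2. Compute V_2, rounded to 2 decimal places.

2.30

lx·mx for x ≥ 2: 0.5044, 0.36, 0.18765, 0.06401, 0 → sum = 1.11606
V_2 = 1.11606 / l_2 = 1.11606 / 0.485 = 2.301155… → 2.30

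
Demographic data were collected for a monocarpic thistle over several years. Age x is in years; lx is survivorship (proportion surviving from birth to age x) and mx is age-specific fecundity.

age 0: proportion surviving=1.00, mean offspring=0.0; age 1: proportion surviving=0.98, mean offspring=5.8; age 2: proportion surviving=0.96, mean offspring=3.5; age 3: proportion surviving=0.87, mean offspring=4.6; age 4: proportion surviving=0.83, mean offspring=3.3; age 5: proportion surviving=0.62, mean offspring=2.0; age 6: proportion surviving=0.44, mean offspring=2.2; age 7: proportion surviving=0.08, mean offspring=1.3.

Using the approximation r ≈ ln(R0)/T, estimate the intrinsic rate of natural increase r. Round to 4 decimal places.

1.0894

R0 = Σ lx·mx = 0 + 5.684 + 3.36 + 4.002 + 2.739 + 1.24 + 0.968 + 0.104 = 18.097
Σ x·lx·mx = 48.102; T = 48.102/18.097 = 2.65801…
r ≈ ln(R0)/T = ln(18.097)/2.65801… = 1.089442… → 1.0894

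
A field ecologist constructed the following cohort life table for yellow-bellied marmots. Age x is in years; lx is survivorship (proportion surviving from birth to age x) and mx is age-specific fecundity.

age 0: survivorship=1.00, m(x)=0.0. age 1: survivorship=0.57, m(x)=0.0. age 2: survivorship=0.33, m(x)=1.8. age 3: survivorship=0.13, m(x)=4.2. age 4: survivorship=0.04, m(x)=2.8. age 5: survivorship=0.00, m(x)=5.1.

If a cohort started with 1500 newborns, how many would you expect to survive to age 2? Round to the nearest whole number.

495

Expected survivors = N0 · l_2 = 1500 × 0.33 = 495 → 495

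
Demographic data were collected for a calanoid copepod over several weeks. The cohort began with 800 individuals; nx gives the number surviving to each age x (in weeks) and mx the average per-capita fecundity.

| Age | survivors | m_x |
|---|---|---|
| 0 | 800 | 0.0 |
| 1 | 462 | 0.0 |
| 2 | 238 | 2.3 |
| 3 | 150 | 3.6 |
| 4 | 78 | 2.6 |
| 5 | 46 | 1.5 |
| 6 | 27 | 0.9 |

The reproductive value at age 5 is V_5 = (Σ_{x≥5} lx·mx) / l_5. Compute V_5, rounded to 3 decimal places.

lx = nx/n0 = nx/800: 1, 0.5775, 0.2975, 0.1875, 0.0975, 0.0575, 0.03375
lx·mx for x ≥ 5: 0.08625, 0.030375 → sum = 0.116625
V_5 = 0.116625 / l_5 = 0.116625 / 0.0575 = 2.028261… → 2.028

2.028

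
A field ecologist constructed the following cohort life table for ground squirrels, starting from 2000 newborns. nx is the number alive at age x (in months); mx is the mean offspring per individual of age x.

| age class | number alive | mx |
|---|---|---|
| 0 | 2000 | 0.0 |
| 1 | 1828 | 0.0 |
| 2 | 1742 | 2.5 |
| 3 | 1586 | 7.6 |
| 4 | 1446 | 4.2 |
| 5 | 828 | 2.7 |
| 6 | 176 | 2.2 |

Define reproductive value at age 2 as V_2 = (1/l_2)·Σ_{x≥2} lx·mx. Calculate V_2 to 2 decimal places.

lx = nx/n0 = nx/2000: 1, 0.914, 0.871, 0.793, 0.723, 0.414, 0.088
lx·mx for x ≥ 2: 2.1775, 6.0268, 3.0366, 1.1178, 0.1936 → sum = 12.5523
V_2 = 12.5523 / l_2 = 12.5523 / 0.871 = 14.411366… → 14.41

14.41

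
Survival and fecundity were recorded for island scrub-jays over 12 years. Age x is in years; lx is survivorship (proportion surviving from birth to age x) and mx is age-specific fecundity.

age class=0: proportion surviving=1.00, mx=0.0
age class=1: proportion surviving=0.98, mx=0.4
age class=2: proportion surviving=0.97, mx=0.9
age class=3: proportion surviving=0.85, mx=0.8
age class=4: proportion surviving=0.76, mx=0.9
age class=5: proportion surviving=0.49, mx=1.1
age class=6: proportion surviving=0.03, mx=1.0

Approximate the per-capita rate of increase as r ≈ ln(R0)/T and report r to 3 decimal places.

R0 = Σ lx·mx = 0 + 0.392 + 0.873 + 0.68 + 0.684 + 0.539 + 0.03 = 3.198
Σ x·lx·mx = 9.789; T = 9.789/3.198 = 3.06098…
r ≈ ln(R0)/T = ln(3.198)/3.06098… = 0.37979… → 0.380

0.380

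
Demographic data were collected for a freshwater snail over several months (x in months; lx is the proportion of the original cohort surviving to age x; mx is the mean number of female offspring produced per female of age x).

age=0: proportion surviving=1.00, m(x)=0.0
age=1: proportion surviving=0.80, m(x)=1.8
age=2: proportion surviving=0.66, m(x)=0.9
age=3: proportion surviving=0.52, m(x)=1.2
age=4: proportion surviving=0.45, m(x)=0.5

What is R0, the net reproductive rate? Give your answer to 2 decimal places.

lx·mx by age: 0, 1.44, 0.594, 0.624, 0.225
R0 = Σ lx·mx = 2.883 → 2.88

2.88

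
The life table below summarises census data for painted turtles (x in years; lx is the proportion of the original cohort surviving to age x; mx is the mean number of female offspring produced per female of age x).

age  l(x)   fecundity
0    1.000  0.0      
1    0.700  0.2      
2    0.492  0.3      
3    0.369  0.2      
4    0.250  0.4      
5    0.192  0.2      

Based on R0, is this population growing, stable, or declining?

declining

R0 = Σ lx·mx = 0 + 0.14 + 0.1476 + 0.0738 + 0.1 + 0.0384 = 0.4998
R0 < 1, so the population is declining.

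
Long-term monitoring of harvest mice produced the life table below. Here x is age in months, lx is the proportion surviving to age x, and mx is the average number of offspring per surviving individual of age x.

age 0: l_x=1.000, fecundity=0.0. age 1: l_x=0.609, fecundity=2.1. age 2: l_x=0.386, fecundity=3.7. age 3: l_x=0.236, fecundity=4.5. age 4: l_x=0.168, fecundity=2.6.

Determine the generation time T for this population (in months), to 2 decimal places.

lx·mx: 0, 1.2789, 1.4282, 1.062, 0.4368 → R0 = 4.2059
x·lx·mx: 0, 1.2789, 2.8564, 3.186, 1.7472 → Σ = 9.0685
T = 9.0685 / 4.2059 = 2.156138… → 2.16

2.16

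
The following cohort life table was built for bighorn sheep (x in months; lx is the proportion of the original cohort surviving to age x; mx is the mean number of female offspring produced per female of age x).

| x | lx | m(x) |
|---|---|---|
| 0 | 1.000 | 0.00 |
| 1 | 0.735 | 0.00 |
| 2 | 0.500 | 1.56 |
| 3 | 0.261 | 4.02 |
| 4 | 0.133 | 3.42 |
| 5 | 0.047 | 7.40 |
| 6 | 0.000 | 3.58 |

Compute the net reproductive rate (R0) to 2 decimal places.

lx·mx by age: 0, 0, 0.78, 1.04922, 0.45486, 0.3478, 0
R0 = Σ lx·mx = 2.63188 → 2.63

2.63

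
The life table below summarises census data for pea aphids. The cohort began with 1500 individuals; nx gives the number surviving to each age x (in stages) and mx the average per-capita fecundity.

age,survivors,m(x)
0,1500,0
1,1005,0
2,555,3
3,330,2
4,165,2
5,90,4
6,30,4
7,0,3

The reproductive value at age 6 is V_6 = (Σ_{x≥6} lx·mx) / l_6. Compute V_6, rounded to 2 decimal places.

4.00

lx = nx/n0 = nx/1500: 1, 0.67, 0.37, 0.22, 0.11, 0.06, 0.02, 0
lx·mx for x ≥ 6: 0.08, 0 → sum = 0.08
V_6 = 0.08 / l_6 = 0.08 / 0.02 = 4 → 4.00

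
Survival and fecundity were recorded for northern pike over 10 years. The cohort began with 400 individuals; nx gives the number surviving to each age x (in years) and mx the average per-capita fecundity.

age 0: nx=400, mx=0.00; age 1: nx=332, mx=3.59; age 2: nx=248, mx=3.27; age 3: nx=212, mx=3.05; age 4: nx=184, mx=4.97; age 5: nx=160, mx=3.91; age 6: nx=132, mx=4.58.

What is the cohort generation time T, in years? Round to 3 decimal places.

3.164

lx = nx/n0 = nx/400: 1, 0.83, 0.62, 0.53, 0.46, 0.4, 0.33
lx·mx: 0, 2.9797, 2.0274, 1.6165, 2.2862, 1.564, 1.5114 → R0 = 11.9852
x·lx·mx: 0, 2.9797, 4.0548, 4.8495, 9.1448, 7.82, 9.0684 → Σ = 37.9172
T = 37.9172 / 11.9852 = 3.163669… → 3.164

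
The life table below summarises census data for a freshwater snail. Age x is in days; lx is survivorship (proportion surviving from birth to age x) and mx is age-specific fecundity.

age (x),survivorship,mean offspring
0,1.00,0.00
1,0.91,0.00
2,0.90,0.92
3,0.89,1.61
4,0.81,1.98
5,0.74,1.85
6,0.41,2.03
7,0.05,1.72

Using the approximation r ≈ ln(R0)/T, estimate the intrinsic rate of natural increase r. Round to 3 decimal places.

R0 = Σ lx·mx = 0 + 0 + 0.828 + 1.4329 + 1.6038 + 1.369 + 0.8323 + 0.086 = 6.152
Σ x·lx·mx = 24.8107; T = 24.8107/6.152 = 4.03295…
r ≈ ln(R0)/T = ln(6.152)/4.03295… = 0.45048… → 0.450

0.450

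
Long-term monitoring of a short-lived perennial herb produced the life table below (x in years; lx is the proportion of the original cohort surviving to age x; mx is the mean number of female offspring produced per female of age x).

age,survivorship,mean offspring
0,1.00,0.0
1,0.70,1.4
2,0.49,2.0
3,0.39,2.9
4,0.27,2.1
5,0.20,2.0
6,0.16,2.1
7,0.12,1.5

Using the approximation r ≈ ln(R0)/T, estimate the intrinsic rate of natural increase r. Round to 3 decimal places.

0.501

R0 = Σ lx·mx = 0 + 0.98 + 0.98 + 1.131 + 0.567 + 0.4 + 0.336 + 0.18 = 4.574
Σ x·lx·mx = 13.877; T = 13.877/4.574 = 3.03389…
r ≈ ln(R0)/T = ln(4.574)/3.03389… = 0.50114… → 0.501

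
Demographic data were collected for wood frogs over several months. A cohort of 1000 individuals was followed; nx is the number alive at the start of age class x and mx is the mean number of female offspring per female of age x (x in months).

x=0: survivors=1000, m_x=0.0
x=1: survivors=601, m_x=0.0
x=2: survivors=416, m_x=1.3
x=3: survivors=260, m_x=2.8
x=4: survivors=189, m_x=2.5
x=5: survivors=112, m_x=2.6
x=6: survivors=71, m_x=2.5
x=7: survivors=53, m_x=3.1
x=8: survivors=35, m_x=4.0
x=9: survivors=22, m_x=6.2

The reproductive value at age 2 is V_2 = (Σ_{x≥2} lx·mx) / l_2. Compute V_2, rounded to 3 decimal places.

6.372

lx = nx/n0 = nx/1000: 1, 0.601, 0.416, 0.26, 0.189, 0.112, 0.071, 0.053, 0.035, 0.022
lx·mx for x ≥ 2: 0.5408, 0.728, 0.4725, 0.2912, 0.1775, 0.1643, 0.14, 0.1364 → sum = 2.6507
V_2 = 2.6507 / l_2 = 2.6507 / 0.416 = 6.371875 → 6.372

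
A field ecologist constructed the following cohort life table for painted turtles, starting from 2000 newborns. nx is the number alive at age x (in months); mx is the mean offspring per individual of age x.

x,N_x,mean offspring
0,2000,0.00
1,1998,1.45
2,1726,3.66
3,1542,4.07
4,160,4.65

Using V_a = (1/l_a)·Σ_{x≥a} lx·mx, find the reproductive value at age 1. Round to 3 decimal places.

lx = nx/n0 = nx/2000: 1, 0.999, 0.863, 0.771, 0.08
lx·mx for x ≥ 1: 1.44855, 3.15858, 3.13797, 0.372 → sum = 8.1171
V_1 = 8.1171 / l_1 = 8.1171 / 0.999 = 8.125225… → 8.125

8.125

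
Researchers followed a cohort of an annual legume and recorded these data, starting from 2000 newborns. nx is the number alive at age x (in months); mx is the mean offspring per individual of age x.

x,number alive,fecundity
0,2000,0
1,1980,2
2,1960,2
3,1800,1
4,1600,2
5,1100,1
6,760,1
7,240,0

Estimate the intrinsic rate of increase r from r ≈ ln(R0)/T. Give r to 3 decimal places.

0.735

lx = nx/n0 = nx/2000: 1, 0.99, 0.98, 0.9, 0.8, 0.55, 0.38, 0.12
R0 = Σ lx·mx = 0 + 1.98 + 1.96 + 0.9 + 1.6 + 0.55 + 0.38 + 0 = 7.37
Σ x·lx·mx = 20.03; T = 20.03/7.37 = 2.71777…
r ≈ ln(R0)/T = ln(7.37)/2.71777… = 0.73495… → 0.735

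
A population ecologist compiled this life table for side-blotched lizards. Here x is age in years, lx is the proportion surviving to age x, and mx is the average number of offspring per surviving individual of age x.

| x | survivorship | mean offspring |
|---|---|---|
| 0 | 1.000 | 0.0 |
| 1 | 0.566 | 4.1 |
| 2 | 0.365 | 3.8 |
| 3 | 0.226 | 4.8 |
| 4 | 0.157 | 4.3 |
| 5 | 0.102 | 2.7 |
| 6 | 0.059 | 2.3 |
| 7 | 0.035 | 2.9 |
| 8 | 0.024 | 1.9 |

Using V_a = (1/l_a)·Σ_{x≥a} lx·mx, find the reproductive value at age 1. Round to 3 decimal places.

lx·mx for x ≥ 1: 2.3206, 1.387, 1.0848, 0.6751, 0.2754, 0.1357, 0.1015, 0.0456 → sum = 6.0257
V_1 = 6.0257 / l_1 = 6.0257 / 0.566 = 10.646113… → 10.646

10.646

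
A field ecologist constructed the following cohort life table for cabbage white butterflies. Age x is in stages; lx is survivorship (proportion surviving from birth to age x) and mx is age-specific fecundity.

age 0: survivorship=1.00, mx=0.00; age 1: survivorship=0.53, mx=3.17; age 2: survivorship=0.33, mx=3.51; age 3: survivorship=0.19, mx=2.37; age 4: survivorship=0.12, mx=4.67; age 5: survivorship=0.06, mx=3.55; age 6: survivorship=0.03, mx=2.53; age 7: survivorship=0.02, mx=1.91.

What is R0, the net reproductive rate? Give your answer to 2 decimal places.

4.18

lx·mx by age: 0, 1.6801, 1.1583, 0.4503, 0.5604, 0.213, 0.0759, 0.0382
R0 = Σ lx·mx = 4.1762 → 4.18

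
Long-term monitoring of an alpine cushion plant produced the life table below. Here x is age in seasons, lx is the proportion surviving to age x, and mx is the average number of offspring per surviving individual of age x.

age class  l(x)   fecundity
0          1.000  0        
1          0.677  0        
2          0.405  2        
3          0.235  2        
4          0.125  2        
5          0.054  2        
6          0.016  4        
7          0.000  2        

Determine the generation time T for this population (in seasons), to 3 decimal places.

2.911

lx·mx: 0, 0, 0.81, 0.47, 0.25, 0.108, 0.064, 0 → R0 = 1.702
x·lx·mx: 0, 0, 1.62, 1.41, 1, 0.54, 0.384, 0 → Σ = 4.954
T = 4.954 / 1.702 = 2.910693… → 2.911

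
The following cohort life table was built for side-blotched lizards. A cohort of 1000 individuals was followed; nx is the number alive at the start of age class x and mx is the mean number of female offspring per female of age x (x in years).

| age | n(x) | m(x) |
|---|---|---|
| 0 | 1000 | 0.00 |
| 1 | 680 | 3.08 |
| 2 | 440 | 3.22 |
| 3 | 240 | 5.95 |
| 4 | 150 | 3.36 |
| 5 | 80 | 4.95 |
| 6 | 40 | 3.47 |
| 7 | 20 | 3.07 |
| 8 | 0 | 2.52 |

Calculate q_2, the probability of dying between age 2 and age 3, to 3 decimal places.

lx = nx/n0 = nx/1000: 1, 0.68, 0.44, 0.24, 0.15, 0.08, 0.04, 0.02, 0
q_2 = (l_2 − l_3) / l_2 = (0.44 − 0.24) / 0.44
     = 0.2 / 0.44 = 0.454545… → 0.455

0.455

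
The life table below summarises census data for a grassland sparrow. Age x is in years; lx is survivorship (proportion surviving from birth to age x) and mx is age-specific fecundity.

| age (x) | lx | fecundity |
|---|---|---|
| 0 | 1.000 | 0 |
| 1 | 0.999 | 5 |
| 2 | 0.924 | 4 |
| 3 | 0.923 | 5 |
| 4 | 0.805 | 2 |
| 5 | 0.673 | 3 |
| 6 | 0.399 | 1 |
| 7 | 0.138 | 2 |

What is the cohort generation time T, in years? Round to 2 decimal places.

lx·mx: 0, 4.995, 3.696, 4.615, 1.61, 2.019, 0.399, 0.276 → R0 = 17.61
x·lx·mx: 0, 4.995, 7.392, 13.845, 6.44, 10.095, 2.394, 1.932 → Σ = 47.093
T = 47.093 / 17.61 = 2.674219… → 2.67

2.67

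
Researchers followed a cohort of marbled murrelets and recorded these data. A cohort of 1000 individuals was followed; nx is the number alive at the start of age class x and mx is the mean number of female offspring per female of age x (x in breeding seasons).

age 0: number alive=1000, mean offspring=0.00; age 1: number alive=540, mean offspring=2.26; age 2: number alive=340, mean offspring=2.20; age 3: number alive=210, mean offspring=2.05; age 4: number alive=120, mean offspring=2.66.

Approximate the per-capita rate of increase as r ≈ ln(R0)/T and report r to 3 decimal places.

lx = nx/n0 = nx/1000: 1, 0.54, 0.34, 0.21, 0.12
R0 = Σ lx·mx = 0 + 1.2204 + 0.748 + 0.4305 + 0.3192 = 2.7181
Σ x·lx·mx = 5.2847; T = 5.2847/2.7181 = 1.94426…
r ≈ ln(R0)/T = ln(2.7181)/1.94426… = 0.5143… → 0.514

0.514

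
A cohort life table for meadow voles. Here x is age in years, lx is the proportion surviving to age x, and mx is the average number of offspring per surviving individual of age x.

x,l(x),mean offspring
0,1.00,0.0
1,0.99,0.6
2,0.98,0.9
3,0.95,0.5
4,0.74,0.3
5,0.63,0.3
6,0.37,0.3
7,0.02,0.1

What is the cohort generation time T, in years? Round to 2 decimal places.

2.54

lx·mx: 0, 0.594, 0.882, 0.475, 0.222, 0.189, 0.111, 0.002 → R0 = 2.475
x·lx·mx: 0, 0.594, 1.764, 1.425, 0.888, 0.945, 0.666, 0.014 → Σ = 6.296
T = 6.296 / 2.475 = 2.543838… → 2.54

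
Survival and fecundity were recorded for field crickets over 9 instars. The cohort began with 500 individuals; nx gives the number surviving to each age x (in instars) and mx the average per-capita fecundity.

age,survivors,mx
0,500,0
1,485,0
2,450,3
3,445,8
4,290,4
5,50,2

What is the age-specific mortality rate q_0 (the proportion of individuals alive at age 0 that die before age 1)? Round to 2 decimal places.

lx = nx/n0 = nx/500: 1, 0.97, 0.9, 0.89, 0.58, 0.1
q_0 = (l_0 − l_1) / l_0 = (1 − 0.97) / 1
     = 0.03 / 1 = 0.03 → 0.03

0.03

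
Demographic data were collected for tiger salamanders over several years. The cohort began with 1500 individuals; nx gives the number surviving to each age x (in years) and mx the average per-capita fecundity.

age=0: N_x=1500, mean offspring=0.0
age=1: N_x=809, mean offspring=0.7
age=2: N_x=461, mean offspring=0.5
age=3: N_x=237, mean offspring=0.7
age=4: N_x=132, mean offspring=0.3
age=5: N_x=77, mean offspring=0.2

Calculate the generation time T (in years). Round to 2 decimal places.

1.73

lx = nx/n0 = nx/1500: 1, 0.53933…, 0.30733…, 0.158, 0.088, 0.05133…
lx·mx: 0, 0.377533…, 0.153667…, 0.1106, 0.0264, 0.010267… → R0 = 0.678467…
x·lx·mx: 0, 0.377533…, 0.307333…, 0.3318, 0.1056, 0.051333… → Σ = 1.1736…
T = 1.1736… / 0.678467… = 1.729783… → 1.73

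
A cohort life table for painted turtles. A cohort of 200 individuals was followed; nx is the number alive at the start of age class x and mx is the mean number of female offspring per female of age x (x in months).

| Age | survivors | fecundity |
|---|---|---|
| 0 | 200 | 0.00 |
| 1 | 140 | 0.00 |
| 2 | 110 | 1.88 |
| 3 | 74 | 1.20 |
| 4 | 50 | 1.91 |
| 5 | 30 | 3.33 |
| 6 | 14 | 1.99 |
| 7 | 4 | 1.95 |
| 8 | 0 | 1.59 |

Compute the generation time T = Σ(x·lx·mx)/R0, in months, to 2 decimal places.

lx = nx/n0 = nx/200: 1, 0.7, 0.55, 0.37, 0.25, 0.15, 0.07, 0.02, 0
lx·mx: 0, 0, 1.034, 0.444, 0.4775, 0.4995, 0.1393, 0.039, 0 → R0 = 2.6333
x·lx·mx: 0, 0, 2.068, 1.332, 1.91, 2.4975, 0.8358, 0.273, 0 → Σ = 8.9163
T = 8.9163 / 2.6333 = 3.38598… → 3.39

3.39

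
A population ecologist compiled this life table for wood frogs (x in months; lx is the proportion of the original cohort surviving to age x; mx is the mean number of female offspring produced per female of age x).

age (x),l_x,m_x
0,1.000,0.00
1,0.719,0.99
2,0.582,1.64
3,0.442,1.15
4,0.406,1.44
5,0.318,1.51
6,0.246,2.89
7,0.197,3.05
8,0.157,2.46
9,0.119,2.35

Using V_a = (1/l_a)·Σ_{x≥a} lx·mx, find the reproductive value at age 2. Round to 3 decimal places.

7.741

lx·mx for x ≥ 2: 0.95448, 0.5083, 0.58464, 0.48018, 0.71094, 0.60085, 0.38622, 0.27965 → sum = 4.50526
V_2 = 4.50526 / l_2 = 4.50526 / 0.582 = 7.740997… → 7.741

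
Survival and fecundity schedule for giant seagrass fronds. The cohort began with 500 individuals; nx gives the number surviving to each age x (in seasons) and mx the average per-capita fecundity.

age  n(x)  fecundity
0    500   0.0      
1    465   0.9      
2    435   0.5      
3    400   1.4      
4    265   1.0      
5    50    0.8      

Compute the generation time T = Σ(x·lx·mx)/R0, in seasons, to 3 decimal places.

lx = nx/n0 = nx/500: 1, 0.93, 0.87, 0.8, 0.53, 0.1
lx·mx: 0, 0.837, 0.435, 1.12, 0.53, 0.08 → R0 = 3.002
x·lx·mx: 0, 0.837, 0.87, 3.36, 2.12, 0.4 → Σ = 7.587
T = 7.587 / 3.002 = 2.527315… → 2.527

2.527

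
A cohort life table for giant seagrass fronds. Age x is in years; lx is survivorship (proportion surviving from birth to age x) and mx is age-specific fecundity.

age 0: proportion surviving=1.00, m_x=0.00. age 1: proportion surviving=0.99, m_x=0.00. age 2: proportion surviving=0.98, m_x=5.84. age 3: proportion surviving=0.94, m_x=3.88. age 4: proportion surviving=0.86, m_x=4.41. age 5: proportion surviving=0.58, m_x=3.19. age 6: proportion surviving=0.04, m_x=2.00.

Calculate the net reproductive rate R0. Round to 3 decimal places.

15.093

lx·mx by age: 0, 0, 5.7232, 3.6472, 3.7926, 1.8502, 0.08
R0 = Σ lx·mx = 15.0932 → 15.093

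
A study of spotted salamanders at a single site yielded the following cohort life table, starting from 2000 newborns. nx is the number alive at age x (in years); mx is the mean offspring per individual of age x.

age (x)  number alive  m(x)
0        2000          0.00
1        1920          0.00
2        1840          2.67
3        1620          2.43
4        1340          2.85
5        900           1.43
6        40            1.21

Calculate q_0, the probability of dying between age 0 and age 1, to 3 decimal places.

0.040

lx = nx/n0 = nx/2000: 1, 0.96, 0.92, 0.81, 0.67, 0.45, 0.02
q_0 = (l_0 − l_1) / l_0 = (1 − 0.96) / 1
     = 0.04 / 1 = 0.04 → 0.040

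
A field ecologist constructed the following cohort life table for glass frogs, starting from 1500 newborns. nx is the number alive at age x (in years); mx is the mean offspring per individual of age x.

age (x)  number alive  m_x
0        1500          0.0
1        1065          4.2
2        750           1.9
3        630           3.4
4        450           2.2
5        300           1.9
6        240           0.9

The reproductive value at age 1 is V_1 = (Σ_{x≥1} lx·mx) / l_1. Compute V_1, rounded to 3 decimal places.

9.217

lx = nx/n0 = nx/1500: 1, 0.71, 0.5, 0.42, 0.3, 0.2, 0.16
lx·mx for x ≥ 1: 2.982, 0.95, 1.428, 0.66, 0.38, 0.144 → sum = 6.544
V_1 = 6.544 / l_1 = 6.544 / 0.71 = 9.216901… → 9.217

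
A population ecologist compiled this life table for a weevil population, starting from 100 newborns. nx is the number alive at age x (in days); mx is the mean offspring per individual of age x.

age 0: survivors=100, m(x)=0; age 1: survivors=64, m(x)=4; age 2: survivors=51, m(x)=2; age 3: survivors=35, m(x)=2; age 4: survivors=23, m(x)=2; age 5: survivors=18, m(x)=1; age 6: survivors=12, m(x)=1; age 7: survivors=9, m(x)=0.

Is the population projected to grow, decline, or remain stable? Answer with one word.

growing

lx = nx/n0 = nx/100: 1, 0.64, 0.51, 0.35, 0.23, 0.18, 0.12, 0.09
R0 = Σ lx·mx = 0 + 2.56 + 1.02 + 0.7 + 0.46 + 0.18 + 0.12 + 0 = 5.04
R0 > 1, so the population is growing.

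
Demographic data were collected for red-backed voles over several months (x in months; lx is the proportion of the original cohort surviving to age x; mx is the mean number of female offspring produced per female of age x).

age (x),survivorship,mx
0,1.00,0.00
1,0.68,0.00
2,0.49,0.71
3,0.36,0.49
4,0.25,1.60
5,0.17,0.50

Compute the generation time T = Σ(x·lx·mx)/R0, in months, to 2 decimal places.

lx·mx: 0, 0, 0.3479, 0.1764, 0.4, 0.085 → R0 = 1.0093
x·lx·mx: 0, 0, 0.6958, 0.5292, 1.6, 0.425 → Σ = 3.25
T = 3.25 / 1.0093 = 3.220054… → 3.22

3.22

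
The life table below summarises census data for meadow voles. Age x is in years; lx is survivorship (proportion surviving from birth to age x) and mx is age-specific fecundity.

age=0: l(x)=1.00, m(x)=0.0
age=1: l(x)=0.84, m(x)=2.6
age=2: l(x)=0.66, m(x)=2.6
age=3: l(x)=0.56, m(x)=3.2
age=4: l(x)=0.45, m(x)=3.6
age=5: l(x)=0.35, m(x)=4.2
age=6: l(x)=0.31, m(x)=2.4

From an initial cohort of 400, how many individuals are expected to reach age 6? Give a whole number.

124

Expected survivors = N0 · l_6 = 400 × 0.31 = 124 → 124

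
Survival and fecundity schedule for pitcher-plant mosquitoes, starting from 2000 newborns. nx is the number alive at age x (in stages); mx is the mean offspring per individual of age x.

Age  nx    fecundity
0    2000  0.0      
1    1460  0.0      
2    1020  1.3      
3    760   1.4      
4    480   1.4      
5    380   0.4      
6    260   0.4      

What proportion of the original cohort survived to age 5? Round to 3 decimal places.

l_5 = n_5/n_0 = 380/2000 = 0.19 → 0.190

0.190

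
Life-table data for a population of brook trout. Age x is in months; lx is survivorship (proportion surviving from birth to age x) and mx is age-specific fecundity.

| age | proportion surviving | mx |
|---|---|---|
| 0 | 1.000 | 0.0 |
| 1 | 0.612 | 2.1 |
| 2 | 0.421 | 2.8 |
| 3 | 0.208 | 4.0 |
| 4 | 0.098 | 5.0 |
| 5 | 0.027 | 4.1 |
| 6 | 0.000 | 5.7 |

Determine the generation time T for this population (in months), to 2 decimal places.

lx·mx: 0, 1.2852, 1.1788, 0.832, 0.49, 0.1107, 0 → R0 = 3.8967
x·lx·mx: 0, 1.2852, 2.3576, 2.496, 1.96, 0.5535, 0 → Σ = 8.6523
T = 8.6523 / 3.8967 = 2.220417… → 2.22

2.22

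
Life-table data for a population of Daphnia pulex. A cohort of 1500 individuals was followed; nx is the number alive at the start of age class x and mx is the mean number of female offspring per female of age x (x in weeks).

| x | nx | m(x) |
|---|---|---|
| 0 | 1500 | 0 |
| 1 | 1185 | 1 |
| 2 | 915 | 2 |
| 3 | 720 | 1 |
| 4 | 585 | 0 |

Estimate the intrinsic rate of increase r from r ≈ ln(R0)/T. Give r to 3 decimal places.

0.486

lx = nx/n0 = nx/1500: 1, 0.79, 0.61, 0.48, 0.39
R0 = Σ lx·mx = 0 + 0.79 + 1.22 + 0.48 + 0 = 2.49
Σ x·lx·mx = 4.67; T = 4.67/2.49 = 1.8755…
r ≈ ln(R0)/T = ln(2.49)/1.8755… = 0.48642… → 0.486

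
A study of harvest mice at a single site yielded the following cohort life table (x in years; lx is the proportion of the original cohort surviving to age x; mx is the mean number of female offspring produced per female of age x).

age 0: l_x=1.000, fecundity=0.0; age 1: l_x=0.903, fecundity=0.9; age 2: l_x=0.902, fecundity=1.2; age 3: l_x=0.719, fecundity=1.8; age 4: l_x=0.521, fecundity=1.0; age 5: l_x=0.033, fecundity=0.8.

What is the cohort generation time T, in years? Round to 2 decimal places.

lx·mx: 0, 0.8127, 1.0824, 1.2942, 0.521, 0.0264 → R0 = 3.7367
x·lx·mx: 0, 0.8127, 2.1648, 3.8826, 2.084, 0.132 → Σ = 9.0761
T = 9.0761 / 3.7367 = 2.428908… → 2.43

2.43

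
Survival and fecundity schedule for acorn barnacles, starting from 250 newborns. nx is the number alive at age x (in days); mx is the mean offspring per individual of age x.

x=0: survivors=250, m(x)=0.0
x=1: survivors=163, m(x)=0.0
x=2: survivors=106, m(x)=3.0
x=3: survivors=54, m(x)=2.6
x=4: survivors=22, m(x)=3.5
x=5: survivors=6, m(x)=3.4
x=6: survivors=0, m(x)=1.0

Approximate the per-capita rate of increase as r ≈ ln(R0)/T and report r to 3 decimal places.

lx = nx/n0 = nx/250: 1, 0.652, 0.424, 0.216, 0.088, 0.024, 0
R0 = Σ lx·mx = 0 + 0 + 1.272 + 0.5616 + 0.308 + 0.0816 + 0 = 2.2232
Σ x·lx·mx = 5.8688; T = 5.8688/2.2232 = 2.6398…
r ≈ ln(R0)/T = ln(2.2232)/2.6398… = 0.30265… → 0.303

0.303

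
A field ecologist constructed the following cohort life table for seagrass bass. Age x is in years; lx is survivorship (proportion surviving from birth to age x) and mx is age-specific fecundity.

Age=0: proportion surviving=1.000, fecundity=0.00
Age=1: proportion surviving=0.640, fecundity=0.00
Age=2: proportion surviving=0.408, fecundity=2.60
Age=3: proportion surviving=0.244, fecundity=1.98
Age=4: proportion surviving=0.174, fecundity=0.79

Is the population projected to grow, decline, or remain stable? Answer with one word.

R0 = Σ lx·mx = 0 + 0 + 1.0608 + 0.48312 + 0.13746 = 1.68138
R0 > 1, so the population is growing.

growing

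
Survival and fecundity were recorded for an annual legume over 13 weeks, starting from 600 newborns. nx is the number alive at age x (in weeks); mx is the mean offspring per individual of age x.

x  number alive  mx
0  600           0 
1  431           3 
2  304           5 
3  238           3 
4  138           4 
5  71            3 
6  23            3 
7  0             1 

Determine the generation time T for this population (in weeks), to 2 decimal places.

lx = nx/n0 = nx/600: 1, 0.71833…, 0.50667…, 0.39667…, 0.23, 0.11833…, 0.03833…, 0
lx·mx: 0, 2.155…, 2.533333…, 1.19…, 0.92, 0.355…, 0.115…, 0 → R0 = 7.268333…
x·lx·mx: 0, 2.155…, 5.066667…, 3.57…, 3.68, 1.775…, 0.69…, 0 → Σ = 16.936667…
T = 16.936667… / 7.268333… = 2.330199… → 2.33

2.33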